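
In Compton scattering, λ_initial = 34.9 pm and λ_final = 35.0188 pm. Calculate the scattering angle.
18.00°

First find the wavelength shift:
Δλ = λ' - λ = 35.0188 - 34.9 = 0.1188 pm

Using Δλ = λ_C(1 - cos θ), with λ_C = h/(m_e·c) ≈ 2.42631024 pm:
cos θ = 1 - Δλ/λ_C
cos θ = 1 - 0.1188/2.42631024
cos θ = 0.951037

θ = arccos(0.951037)
θ = 18.00°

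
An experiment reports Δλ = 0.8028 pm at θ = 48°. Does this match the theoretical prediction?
Yes, consistent

Calculate the expected shift for θ = 48°:

Δλ_expected = λ_C(1 - cos(48°))
Δλ_expected = 2.4263 × (1 - cos(48°))
Δλ_expected = 2.4263 × 0.3309
Δλ_expected = 0.8028 pm

Given shift: 0.8028 pm
Expected shift: 0.8028 pm
Difference: 0.0000 pm

The values match. This is consistent with Compton scattering at the stated angle.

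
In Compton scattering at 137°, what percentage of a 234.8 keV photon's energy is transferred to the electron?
0.4431 (or 44.31%)

Calculate initial and final photon energies:

Initial: E₀ = 234.8 keV → λ₀ = 5.2804 pm
Compton shift: Δλ = 4.2008 pm
Final wavelength: λ' = 9.4812 pm
Final energy: E' = 130.7682 keV

Fractional energy loss:
(E₀ - E')/E₀ = (234.8000 - 130.7682)/234.8000
= 104.0318/234.8000
= 0.4431
= 44.31%

(Intermediate values are shown rounded; full precision is carried through to the final answer.)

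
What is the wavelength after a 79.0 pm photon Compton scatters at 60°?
80.2132 pm

Using the Compton scattering formula:
λ' = λ + Δλ = λ + λ_C(1 - cos θ)

Given:
- Initial wavelength λ = 79.0 pm
- Scattering angle θ = 60°
- Compton wavelength λ_C ≈ 2.4263 pm

Calculate the shift:
Δλ = 2.4263 × (1 - cos(60°))
Δλ = 2.4263 × 0.5000
Δλ = 1.2132 pm

Final wavelength:
λ' = 79.0 + 1.2132 = 80.2132 pm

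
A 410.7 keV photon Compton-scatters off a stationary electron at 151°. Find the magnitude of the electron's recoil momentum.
2.9910e-22 kg·m/s

The electron is initially at rest, so by conservation of momentum:
p⃗_e = p⃗₀ − p⃗'  (incident photon momentum minus scattered photon momentum)

Photon momentum magnitudes (p = h/λ = E/c):
λ₀ = hc/E₀ = 3.0189 pm → p₀ = h/λ₀ = 2.1949e-22 kg·m/s
Δλ = λ_C(1 − cos 151°) = 4.5484 pm
λ' = 7.5673 pm → p' = h/λ' = 8.7562e-23 kg·m/s

The scattered photon makes angle θ = 151° with the incident direction, so by the law of cosines:
|p⃗_e|² = p₀² + p'² − 2p₀p'cos θ
|p⃗_e|² = (2.1949e-22)² + (8.7562e-23)² − 2·2.1949e-22·8.7562e-23·cos(151°)
|p⃗_e| = 2.9910e-22 kg·m/s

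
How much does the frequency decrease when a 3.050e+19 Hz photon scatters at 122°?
8.361e+18 Hz (decrease)

Convert frequency to wavelength (c = 299792458 m/s):
λ₀ = c/f₀ = 299792458/3.050e+19 = 9.8292609e-12 m = 9.8293 pm

Calculate Compton shift:
Δλ = λ_C(1 - cos(122°)) = 3.7121 pm

Final wavelength:
λ' = λ₀ + Δλ = 9.8293 + 3.7121 = 13.5413 pm

Final frequency:
f' = c/λ' = 299792458/1.3541320e-11 = 2.2139087e+19 Hz

Frequency shift (decrease):
Δf = f₀ - f' = 3.050e+19 - 2.2139087e+19 = 8.361e+18 Hz

(Intermediate values are shown rounded; full precision is carried through to the final answer.)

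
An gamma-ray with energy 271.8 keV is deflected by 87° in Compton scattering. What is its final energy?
180.7107 keV

First convert energy to wavelength:
λ = hc/E, with hc ≈ 1239.842 keV·pm (i.e. 1239.842 eV·nm)

For E = 271.8 keV = 271800 eV:
λ = 1239.842 keV·pm / 271.8 keV
λ = 4.5616 pm

Calculate the Compton shift:
Δλ = λ_C(1 - cos(87°)) = 2.4263 × 0.9477
Δλ = 2.2993 pm

Final wavelength:
λ' = 4.5616 + 2.2993 = 6.8609 pm

Final energy:
E' = hc/λ' = 1239.842 / 6.8609 = 180.7107 keV

(Intermediate values are shown rounded; full precision is carried through to the final answer.)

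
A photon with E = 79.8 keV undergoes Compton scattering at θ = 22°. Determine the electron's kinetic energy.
0.8972 keV

By energy conservation: K_e = E_initial - E_final

First find the scattered photon energy:
Initial wavelength: λ = hc/E = 15.5369 pm
Compton shift: Δλ = λ_C(1 - cos(22°)) = 0.1767 pm
Final wavelength: λ' = 15.5369 + 0.1767 = 15.7135 pm
Final photon energy: E' = hc/λ' = 78.9028 keV

Electron kinetic energy:
K_e = E - E' = 79.8000 - 78.9028 = 0.8972 keV

(Intermediate values are shown rounded; full precision is carried through to the final answer.)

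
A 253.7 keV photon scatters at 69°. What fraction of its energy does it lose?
0.2416 (or 24.16%)

Calculate initial and final photon energies:

Initial: E₀ = 253.7 keV → λ₀ = 4.8870 pm
Compton shift: Δλ = 1.5568 pm
Final wavelength: λ' = 6.4438 pm
Final energy: E' = 192.4074 keV

Fractional energy loss:
(E₀ - E')/E₀ = (253.7000 - 192.4074)/253.7000
= 61.2926/253.7000
= 0.2416
= 24.16%

(Intermediate values are shown rounded; full precision is carried through to the final answer.)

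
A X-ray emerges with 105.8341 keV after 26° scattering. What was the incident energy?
108.1000 keV

Convert final energy to wavelength (hc ≈ 1239.842 keV·pm):
λ' = hc/E' = 1239.842 / 105.8341 = 11.7150 pm

Calculate the Compton shift:
Δλ = λ_C(1 - cos(26°))
Δλ = 2.4263 × (1 - cos(26°))
Δλ = 0.2456 pm

Initial wavelength:
λ = λ' - Δλ = 11.7150 - 0.2456 = 11.4694 pm

Initial energy:
E = hc/λ = 1239.842 / 11.4694 = 108.1000 keV

(Intermediate values are shown rounded; full precision is carried through to the final answer.)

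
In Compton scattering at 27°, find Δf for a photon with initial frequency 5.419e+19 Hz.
2.472e+18 Hz (decrease)

Convert frequency to wavelength (c = 299792458 m/s):
λ₀ = c/f₀ = 299792458/5.419e+19 = 5.5322469e-12 m = 5.5322 pm

Calculate Compton shift:
Δλ = λ_C(1 - cos(27°)) = 0.2645 pm

Final wavelength:
λ' = λ₀ + Δλ = 5.5322 + 0.2645 = 5.7967 pm

Final frequency:
f' = c/λ' = 299792458/5.7966989e-12 = 5.1717791e+19 Hz

Frequency shift (decrease):
Δf = f₀ - f' = 5.419e+19 - 5.1717791e+19 = 2.472e+18 Hz

(Intermediate values are shown rounded; full precision is carried through to the final answer.)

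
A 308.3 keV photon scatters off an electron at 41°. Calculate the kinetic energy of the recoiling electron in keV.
39.7438 keV

By energy conservation: K_e = E_initial - E_final

First find the scattered photon energy:
Initial wavelength: λ = hc/E = 4.0215 pm
Compton shift: Δλ = λ_C(1 - cos(41°)) = 0.5952 pm
Final wavelength: λ' = 4.0215 + 0.5952 = 4.6167 pm
Final photon energy: E' = hc/λ' = 268.5562 keV

Electron kinetic energy:
K_e = E - E' = 308.3000 - 268.5562 = 39.7438 keV

(Intermediate values are shown rounded; full precision is carried through to the final answer.)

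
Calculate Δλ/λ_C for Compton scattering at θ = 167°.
1.9744 λ_C

The Compton shift formula is:
Δλ = λ_C(1 - cos θ)

Dividing both sides by λ_C:
Δλ/λ_C = 1 - cos θ

For θ = 167°:
Δλ/λ_C = 1 - cos(167°)
Δλ/λ_C = 1 - -0.9744
Δλ/λ_C = 1.9744

This means the shift is 1.9744 × λ_C = 4.7904 pm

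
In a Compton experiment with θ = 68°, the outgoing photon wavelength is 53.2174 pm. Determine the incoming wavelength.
51.7000 pm

From λ' = λ + Δλ, we have λ = λ' - Δλ

First calculate the Compton shift:
Δλ = λ_C(1 - cos θ)
Δλ = 2.4263 × (1 - cos(68°))
Δλ = 2.4263 × 0.6254
Δλ = 1.5174 pm

Initial wavelength:
λ = λ' - Δλ
λ = 53.2174 - 1.5174
λ = 51.7000 pm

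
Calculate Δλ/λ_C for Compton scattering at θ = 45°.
0.2929 λ_C

The Compton shift formula is:
Δλ = λ_C(1 - cos θ)

Dividing both sides by λ_C:
Δλ/λ_C = 1 - cos θ

For θ = 45°:
Δλ/λ_C = 1 - cos(45°)
Δλ/λ_C = 1 - 0.7071
Δλ/λ_C = 0.2929

This means the shift is 0.2929 × λ_C = 0.7106 pm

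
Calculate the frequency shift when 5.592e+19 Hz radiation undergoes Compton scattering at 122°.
2.288e+19 Hz (decrease)

Convert frequency to wavelength (c = 299792458 m/s):
λ₀ = c/f₀ = 299792458/5.592e+19 = 5.3610955e-12 m = 5.3611 pm

Calculate Compton shift:
Δλ = λ_C(1 - cos(122°)) = 3.7121 pm

Final wavelength:
λ' = λ₀ + Δλ = 5.3611 + 3.7121 = 9.0732 pm

Final frequency:
f' = c/λ' = 299792458/9.0731542e-12 = 3.3041702e+19 Hz

Frequency shift (decrease):
Δf = f₀ - f' = 5.592e+19 - 3.3041702e+19 = 2.288e+19 Hz

(Intermediate values are shown rounded; full precision is carried through to the final answer.)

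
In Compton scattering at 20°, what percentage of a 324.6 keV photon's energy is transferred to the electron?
0.0369 (or 3.69%)

Calculate initial and final photon energies:

Initial: E₀ = 324.6 keV → λ₀ = 3.8196 pm
Compton shift: Δλ = 0.1463 pm
Final wavelength: λ' = 3.9659 pm
Final energy: E' = 312.6237 keV

Fractional energy loss:
(E₀ - E')/E₀ = (324.6000 - 312.6237)/324.6000
= 11.9763/324.6000
= 0.0369
= 3.69%

(Intermediate values are shown rounded; full precision is carried through to the final answer.)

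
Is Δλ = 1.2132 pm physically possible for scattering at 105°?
No, inconsistent

Calculate the expected shift for θ = 105°:

Δλ_expected = λ_C(1 - cos(105°))
Δλ_expected = 2.4263 × (1 - cos(105°))
Δλ_expected = 2.4263 × 1.2588
Δλ_expected = 3.0543 pm

Given shift: 1.2132 pm
Expected shift: 3.0543 pm
Difference: 1.8411 pm

The values do not match. The given shift corresponds to θ ≈ 60.0°, not 105°.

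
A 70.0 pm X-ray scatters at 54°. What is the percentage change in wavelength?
1.4288%

Calculate the Compton shift:
Δλ = λ_C(1 - cos(54°))
Δλ = 2.4263 × (1 - cos(54°))
Δλ = 2.4263 × 0.4122
Δλ = 1.0002 pm

Percentage change:
(Δλ/λ₀) × 100 = (1.0002/70.0) × 100
= 1.4288%

(Intermediate values are shown rounded; full precision is carried through to the final answer.)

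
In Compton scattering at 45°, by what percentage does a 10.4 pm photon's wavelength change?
6.8332%

Calculate the Compton shift:
Δλ = λ_C(1 - cos(45°))
Δλ = 2.4263 × (1 - cos(45°))
Δλ = 2.4263 × 0.2929
Δλ = 0.7106 pm

Percentage change:
(Δλ/λ₀) × 100 = (0.7106/10.4) × 100
= 6.8332%

(Intermediate values are shown rounded; full precision is carried through to the final answer.)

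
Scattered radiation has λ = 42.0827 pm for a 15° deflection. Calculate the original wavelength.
42.0000 pm

From λ' = λ + Δλ, we have λ = λ' - Δλ

First calculate the Compton shift:
Δλ = λ_C(1 - cos θ)
Δλ = 2.4263 × (1 - cos(15°))
Δλ = 2.4263 × 0.0341
Δλ = 0.0827 pm

Initial wavelength:
λ = λ' - Δλ
λ = 42.0827 - 0.0827
λ = 42.0000 pm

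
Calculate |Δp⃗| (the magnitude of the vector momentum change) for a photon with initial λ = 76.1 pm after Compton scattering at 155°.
1.6515e-23 kg·m/s

Photon momentum magnitude is p = h/λ.

Initial momentum:
p₀ = h/λ = 6.6261e-34/7.6100e-11 = 8.7071e-24 kg·m/s

After scattering:
λ' = λ + Δλ = 76.1 + 4.6253 = 80.7253 pm
p' = h/λ' = 6.6261e-34/8.0725e-11 = 8.2082e-24 kg·m/s

Momentum is a vector; the scattered photon's direction makes angle θ = 155° with the incident direction. The magnitude of the vector change Δp⃗ = p⃗₀ − p⃗' is found from the law of cosines:
|Δp⃗|² = p₀² + p'² − 2p₀p'cos θ
|Δp⃗|² = (8.7071e-24)² + (8.2082e-24)² − 2·8.7071e-24·8.2082e-24·cos(155°)
|Δp⃗| = 1.6515e-23 kg·m/s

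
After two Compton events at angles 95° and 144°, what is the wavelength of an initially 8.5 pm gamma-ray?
15.5270 pm

Apply Compton shift twice:

First scattering at θ₁ = 95°:
Δλ₁ = λ_C(1 - cos(95°))
Δλ₁ = 2.4263 × 1.0872
Δλ₁ = 2.6378 pm

After first scattering:
λ₁ = 8.5 + 2.6378 = 11.1378 pm

Second scattering at θ₂ = 144°:
Δλ₂ = λ_C(1 - cos(144°))
Δλ₂ = 2.4263 × 1.8090
Δλ₂ = 4.3892 pm

Final wavelength:
λ₂ = 11.1378 + 4.3892 = 15.5270 pm

Total shift: Δλ_total = 2.6378 + 4.3892 = 7.0270 pm

(Intermediate values are shown rounded; full precision is carried through to the final answer.)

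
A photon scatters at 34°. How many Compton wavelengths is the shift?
0.1710 λ_C

The Compton shift formula is:
Δλ = λ_C(1 - cos θ)

Dividing both sides by λ_C:
Δλ/λ_C = 1 - cos θ

For θ = 34°:
Δλ/λ_C = 1 - cos(34°)
Δλ/λ_C = 1 - 0.8290
Δλ/λ_C = 0.1710

This means the shift is 0.1710 × λ_C = 0.4148 pm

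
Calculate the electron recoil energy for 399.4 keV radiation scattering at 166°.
242.1556 keV

By energy conservation: K_e = E_initial - E_final

First find the scattered photon energy:
Initial wavelength: λ = hc/E = 3.1043 pm
Compton shift: Δλ = λ_C(1 - cos(166°)) = 4.7805 pm
Final wavelength: λ' = 3.1043 + 4.7805 = 7.8848 pm
Final photon energy: E' = hc/λ' = 157.2444 keV

Electron kinetic energy:
K_e = E - E' = 399.4000 - 157.2444 = 242.1556 keV

(Intermediate values are shown rounded; full precision is carried through to the final answer.)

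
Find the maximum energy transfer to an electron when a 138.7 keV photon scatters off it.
48.8019 keV

Maximum energy transfer occurs at θ = 180° (backscattering).

Initial photon: E₀ = 138.7 keV → λ₀ = 8.9390 pm

Maximum Compton shift (at 180°):
Δλ_max = 2λ_C = 2 × 2.4263 = 4.8526 pm

Final wavelength:
λ' = 8.9390 + 4.8526 = 13.7916 pm

Minimum photon energy (maximum energy to electron):
E'_min = hc/λ' = 89.8981 keV

Maximum electron kinetic energy:
K_max = E₀ - E'_min = 138.7000 - 89.8981 = 48.8019 keV

(Intermediate values are shown rounded; full precision is carried through to the final answer.)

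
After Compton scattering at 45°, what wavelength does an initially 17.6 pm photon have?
18.3106 pm

Using the Compton formula: λ' = λ + λ_C(1 − cos θ)

For θ = 45°, cos θ = √2/2 (exact) ≈ 0.7071, so:
1 − cos 45° = 1 − (√2/2) ≈ 0.2929

Δλ = λ_C × 0.2929 = 2.4263 × 0.2929 = 0.7106 pm

λ' = 17.6 + 0.7106 = 18.3106 pm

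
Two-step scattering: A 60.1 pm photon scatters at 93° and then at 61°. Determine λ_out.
63.9033 pm

Apply Compton shift twice:

First scattering at θ₁ = 93°:
Δλ₁ = λ_C(1 - cos(93°))
Δλ₁ = 2.4263 × 1.0523
Δλ₁ = 2.5533 pm

After first scattering:
λ₁ = 60.1 + 2.5533 = 62.6533 pm

Second scattering at θ₂ = 61°:
Δλ₂ = λ_C(1 - cos(61°))
Δλ₂ = 2.4263 × 0.5152
Δλ₂ = 1.2500 pm

Final wavelength:
λ₂ = 62.6533 + 1.2500 = 63.9033 pm

Total shift: Δλ_total = 2.5533 + 1.2500 = 3.8033 pm

(Intermediate values are shown rounded; full precision is carried through to the final answer.)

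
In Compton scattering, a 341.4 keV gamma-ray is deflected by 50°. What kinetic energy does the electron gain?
65.7784 keV

By energy conservation: K_e = E_initial - E_final

First find the scattered photon energy:
Initial wavelength: λ = hc/E = 3.6316 pm
Compton shift: Δλ = λ_C(1 - cos(50°)) = 0.8667 pm
Final wavelength: λ' = 3.6316 + 0.8667 = 4.4983 pm
Final photon energy: E' = hc/λ' = 275.6216 keV

Electron kinetic energy:
K_e = E - E' = 341.4000 - 275.6216 = 65.7784 keV

(Intermediate values are shown rounded; full precision is carried through to the final answer.)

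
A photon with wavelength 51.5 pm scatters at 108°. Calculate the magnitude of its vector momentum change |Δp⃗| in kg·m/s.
2.0218e-23 kg·m/s

Photon momentum magnitude is p = h/λ.

Initial momentum:
p₀ = h/λ = 6.6261e-34/5.1500e-11 = 1.2866e-23 kg·m/s

After scattering:
λ' = λ + Δλ = 51.5 + 3.1761 = 54.6761 pm
p' = h/λ' = 6.6261e-34/5.4676e-11 = 1.2119e-23 kg·m/s

Momentum is a vector; the scattered photon's direction makes angle θ = 108° with the incident direction. The magnitude of the vector change Δp⃗ = p⃗₀ − p⃗' is found from the law of cosines:
|Δp⃗|² = p₀² + p'² − 2p₀p'cos θ
|Δp⃗|² = (1.2866e-23)² + (1.2119e-23)² − 2·1.2866e-23·1.2119e-23·cos(108°)
|Δp⃗| = 2.0218e-23 kg·m/s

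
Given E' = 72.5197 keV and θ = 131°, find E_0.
94.7999 keV

Convert final energy to wavelength (hc ≈ 1239.842 keV·pm):
λ' = hc/E' = 1239.842 / 72.5197 = 17.0966 pm

Calculate the Compton shift:
Δλ = λ_C(1 - cos(131°))
Δλ = 2.4263 × (1 - cos(131°))
Δλ = 4.0181 pm

Initial wavelength:
λ = λ' - Δλ = 17.0966 - 4.0181 = 13.0785 pm

Initial energy:
E = hc/λ = 1239.842 / 13.0785 = 94.7999 keV

(Intermediate values are shown rounded; full precision is carried through to the final answer.)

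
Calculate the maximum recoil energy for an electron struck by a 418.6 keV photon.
259.9408 keV

Maximum energy transfer occurs at θ = 180° (backscattering).

Initial photon: E₀ = 418.6 keV → λ₀ = 2.9619 pm

Maximum Compton shift (at 180°):
Δλ_max = 2λ_C = 2 × 2.4263 = 4.8526 pm

Final wavelength:
λ' = 2.9619 + 4.8526 = 7.8145 pm

Minimum photon energy (maximum energy to electron):
E'_min = hc/λ' = 158.6592 keV

Maximum electron kinetic energy:
K_max = E₀ - E'_min = 418.6000 - 158.6592 = 259.9408 keV

(Intermediate values are shown rounded; full precision is carried through to the final answer.)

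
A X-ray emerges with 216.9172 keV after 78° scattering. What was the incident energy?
326.8000 keV

Convert final energy to wavelength (hc ≈ 1239.842 keV·pm):
λ' = hc/E' = 1239.842 / 216.9172 = 5.7157 pm

Calculate the Compton shift:
Δλ = λ_C(1 - cos(78°))
Δλ = 2.4263 × (1 - cos(78°))
Δλ = 1.9219 pm

Initial wavelength:
λ = λ' - Δλ = 5.7157 - 1.9219 = 3.7939 pm

Initial energy:
E = hc/λ = 1239.842 / 3.7939 = 326.8000 keV

(Intermediate values are shown rounded; full precision is carried through to the final answer.)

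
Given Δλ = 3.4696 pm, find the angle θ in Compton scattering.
115.47°

From the Compton formula Δλ = λ_C(1 - cos θ), we can solve for θ:

cos θ = 1 - Δλ/λ_C

Given:
- Δλ = 3.4696 pm
- λ_C = h/(m_e·c) ≈ 2.42631024 pm

cos θ = 1 - 3.4696/2.42631024
cos θ = 1 - 1.429990
cos θ = -0.429990

θ = arccos(-0.429990)
θ = 115.47°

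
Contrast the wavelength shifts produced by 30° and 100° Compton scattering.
100° produces the larger shift by a factor of 8.760

Calculate both shifts using Δλ = λ_C(1 - cos θ):

For θ₁ = 30°:
Δλ₁ = 2.4263 × (1 - cos(30°))
Δλ₁ = 2.4263 × 0.1340
Δλ₁ = 0.3251 pm

For θ₂ = 100°:
Δλ₂ = 2.4263 × (1 - cos(100°))
Δλ₂ = 2.4263 × 1.1736
Δλ₂ = 2.8476 pm

The 100° angle produces the larger shift.
Ratio: 2.8476/0.3251 = 8.760

(Intermediate values are shown rounded; full precision is carried through to the final answer.)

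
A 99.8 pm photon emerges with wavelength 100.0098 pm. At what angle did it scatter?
24.00°

First find the wavelength shift:
Δλ = λ' - λ = 100.0098 - 99.8 = 0.2098 pm

Using Δλ = λ_C(1 - cos θ), with λ_C = h/(m_e·c) ≈ 2.42631024 pm:
cos θ = 1 - Δλ/λ_C
cos θ = 1 - 0.2098/2.42631024
cos θ = 0.913531

θ = arccos(0.913531)
θ = 24.00°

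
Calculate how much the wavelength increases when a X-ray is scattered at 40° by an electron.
0.5676 pm

Using the Compton scattering formula:
Δλ = λ_C(1 - cos θ)

where λ_C = h/(m_e·c) ≈ 2.4263 pm is the Compton wavelength of an electron.

For θ = 40°:
cos(40°) = 0.7660
1 - cos(40°) = 0.2340

Δλ = 2.4263 × 0.2340
Δλ = 0.5676 pm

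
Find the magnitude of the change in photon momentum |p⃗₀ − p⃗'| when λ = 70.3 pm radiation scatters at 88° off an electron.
1.2886e-23 kg·m/s

Photon momentum magnitude is p = h/λ.

Initial momentum:
p₀ = h/λ = 6.6261e-34/7.0300e-11 = 9.4254e-24 kg·m/s

After scattering:
λ' = λ + Δλ = 70.3 + 2.3416 = 72.6416 pm
p' = h/λ' = 6.6261e-34/7.2642e-11 = 9.1216e-24 kg·m/s

Momentum is a vector; the scattered photon's direction makes angle θ = 88° with the incident direction. The magnitude of the vector change Δp⃗ = p⃗₀ − p⃗' is found from the law of cosines:
|Δp⃗|² = p₀² + p'² − 2p₀p'cos θ
|Δp⃗|² = (9.4254e-24)² + (9.1216e-24)² − 2·9.4254e-24·9.1216e-24·cos(88°)
|Δp⃗| = 1.2886e-23 kg·m/s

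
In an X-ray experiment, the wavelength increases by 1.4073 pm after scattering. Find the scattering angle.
65.17°

From the Compton formula Δλ = λ_C(1 - cos θ), we can solve for θ:

cos θ = 1 - Δλ/λ_C

Given:
- Δλ = 1.4073 pm
- λ_C = h/(m_e·c) ≈ 2.42631024 pm

cos θ = 1 - 1.4073/2.42631024
cos θ = 1 - 0.580017
cos θ = 0.419983

θ = arccos(0.419983)
θ = 65.17°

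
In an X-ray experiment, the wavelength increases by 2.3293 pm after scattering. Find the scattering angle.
87.71°

From the Compton formula Δλ = λ_C(1 - cos θ), we can solve for θ:

cos θ = 1 - Δλ/λ_C

Given:
- Δλ = 2.3293 pm
- λ_C = h/(m_e·c) ≈ 2.42631024 pm

cos θ = 1 - 2.3293/2.42631024
cos θ = 1 - 0.960017
cos θ = 0.039983

θ = arccos(0.039983)
θ = 87.71°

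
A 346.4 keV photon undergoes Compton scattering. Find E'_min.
147.0429 keV (at θ = 180°)

The scattered photon has minimum energy when its wavelength is maximum, i.e., when the Compton shift Δλ = λ_C(1 − cos θ) is maximum. This occurs at θ = 180° (backscattering), giving Δλ_max = 2λ_C = 4.8526 pm.

Initial wavelength: λ₀ = hc/E₀ = 3.5792 pm
Maximum final wavelength: λ'_max = λ₀ + 2λ_C = 3.5792 + 4.8526 = 8.4318 pm
Minimum final energy: E'_min = hc/λ'_max = 147.0429 keV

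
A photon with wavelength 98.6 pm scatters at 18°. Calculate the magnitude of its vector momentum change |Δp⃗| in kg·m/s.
2.1013e-24 kg·m/s

Photon momentum magnitude is p = h/λ.

Initial momentum:
p₀ = h/λ = 6.6261e-34/9.8600e-11 = 6.7202e-24 kg·m/s

After scattering:
λ' = λ + Δλ = 98.6 + 0.1188 = 98.7188 pm
p' = h/λ' = 6.6261e-34/9.8719e-11 = 6.7121e-24 kg·m/s

Momentum is a vector; the scattered photon's direction makes angle θ = 18° with the incident direction. The magnitude of the vector change Δp⃗ = p⃗₀ − p⃗' is found from the law of cosines:
|Δp⃗|² = p₀² + p'² − 2p₀p'cos θ
|Δp⃗|² = (6.7202e-24)² + (6.7121e-24)² − 2·6.7202e-24·6.7121e-24·cos(18°)
|Δp⃗| = 2.1013e-24 kg·m/s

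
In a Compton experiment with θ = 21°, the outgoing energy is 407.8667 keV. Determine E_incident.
430.7000 keV

Convert final energy to wavelength (hc ≈ 1239.842 keV·pm):
λ' = hc/E' = 1239.842 / 407.8667 = 3.0398 pm

Calculate the Compton shift:
Δλ = λ_C(1 - cos(21°))
Δλ = 2.4263 × (1 - cos(21°))
Δλ = 0.1612 pm

Initial wavelength:
λ = λ' - Δλ = 3.0398 - 0.1612 = 2.8787 pm

Initial energy:
E = hc/λ = 1239.842 / 2.8787 = 430.7000 keV

(Intermediate values are shown rounded; full precision is carried through to the final answer.)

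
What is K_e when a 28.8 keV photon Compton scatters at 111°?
2.0481 keV

By energy conservation: K_e = E_initial - E_final

First find the scattered photon energy:
Initial wavelength: λ = hc/E = 43.0501 pm
Compton shift: Δλ = λ_C(1 - cos(111°)) = 3.2958 pm
Final wavelength: λ' = 43.0501 + 3.2958 = 46.3459 pm
Final photon energy: E' = hc/λ' = 26.7519 keV

Electron kinetic energy:
K_e = E - E' = 28.8000 - 26.7519 = 2.0481 keV

(Intermediate values are shown rounded; full precision is carried through to the final answer.)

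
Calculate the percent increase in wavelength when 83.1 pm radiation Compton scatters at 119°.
4.3353%

Calculate the Compton shift:
Δλ = λ_C(1 - cos(119°))
Δλ = 2.4263 × (1 - cos(119°))
Δλ = 2.4263 × 1.4848
Δλ = 3.6026 pm

Percentage change:
(Δλ/λ₀) × 100 = (3.6026/83.1) × 100
= 4.3353%

(Intermediate values are shown rounded; full precision is carried through to the final answer.)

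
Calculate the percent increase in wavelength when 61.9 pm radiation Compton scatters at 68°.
2.4514%

Calculate the Compton shift:
Δλ = λ_C(1 - cos(68°))
Δλ = 2.4263 × (1 - cos(68°))
Δλ = 2.4263 × 0.6254
Δλ = 1.5174 pm

Percentage change:
(Δλ/λ₀) × 100 = (1.5174/61.9) × 100
= 2.4514%

(Intermediate values are shown rounded; full precision is carried through to the final answer.)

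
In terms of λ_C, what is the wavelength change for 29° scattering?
0.1254 λ_C

The Compton shift formula is:
Δλ = λ_C(1 - cos θ)

Dividing both sides by λ_C:
Δλ/λ_C = 1 - cos θ

For θ = 29°:
Δλ/λ_C = 1 - cos(29°)
Δλ/λ_C = 1 - 0.8746
Δλ/λ_C = 0.1254

This means the shift is 0.1254 × λ_C = 0.3042 pm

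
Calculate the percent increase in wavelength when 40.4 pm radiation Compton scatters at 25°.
0.5627%

Calculate the Compton shift:
Δλ = λ_C(1 - cos(25°))
Δλ = 2.4263 × (1 - cos(25°))
Δλ = 2.4263 × 0.0937
Δλ = 0.2273 pm

Percentage change:
(Δλ/λ₀) × 100 = (0.2273/40.4) × 100
= 0.5627%

(Intermediate values are shown rounded; full precision is carried through to the final answer.)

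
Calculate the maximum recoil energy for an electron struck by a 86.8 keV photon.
22.0107 keV

Maximum energy transfer occurs at θ = 180° (backscattering).

Initial photon: E₀ = 86.8 keV → λ₀ = 14.2839 pm

Maximum Compton shift (at 180°):
Δλ_max = 2λ_C = 2 × 2.4263 = 4.8526 pm

Final wavelength:
λ' = 14.2839 + 4.8526 = 19.1365 pm

Minimum photon energy (maximum energy to electron):
E'_min = hc/λ' = 64.7893 keV

Maximum electron kinetic energy:
K_max = E₀ - E'_min = 86.8000 - 64.7893 = 22.0107 keV

(Intermediate values are shown rounded; full precision is carried through to the final answer.)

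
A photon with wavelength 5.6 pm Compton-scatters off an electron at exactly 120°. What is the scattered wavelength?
9.2395 pm

Using the Compton formula: λ' = λ + λ_C(1 − cos θ)

For θ = 120°, cos θ = -1/2 (exact) = -0.5000, so:
1 − cos 120° = 1 − (-1/2) = 1.5000

Δλ = λ_C × 1.5000 = 2.4263 × 1.5000 = 3.6395 pm

λ' = 5.6 + 3.6395 = 9.2395 pm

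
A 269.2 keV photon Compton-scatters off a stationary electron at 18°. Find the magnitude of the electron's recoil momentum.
4.4589e-23 kg·m/s

The electron is initially at rest, so by conservation of momentum:
p⃗_e = p⃗₀ − p⃗'  (incident photon momentum minus scattered photon momentum)

Photon momentum magnitudes (p = h/λ = E/c):
λ₀ = hc/E₀ = 4.6057 pm → p₀ = h/λ₀ = 1.4387e-22 kg·m/s
Δλ = λ_C(1 − cos 18°) = 0.1188 pm
λ' = 4.7244 pm → p' = h/λ' = 1.4025e-22 kg·m/s

The scattered photon makes angle θ = 18° with the incident direction, so by the law of cosines:
|p⃗_e|² = p₀² + p'² − 2p₀p'cos θ
|p⃗_e|² = (1.4387e-22)² + (1.4025e-22)² − 2·1.4387e-22·1.4025e-22·cos(18°)
|p⃗_e| = 4.4589e-23 kg·m/s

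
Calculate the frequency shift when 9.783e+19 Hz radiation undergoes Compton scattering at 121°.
5.335e+19 Hz (decrease)

Convert frequency to wavelength (c = 299792458 m/s):
λ₀ = c/f₀ = 299792458/9.783e+19 = 3.0644225e-12 m = 3.0644 pm

Calculate Compton shift:
Δλ = λ_C(1 - cos(121°)) = 3.6760 pm

Final wavelength:
λ' = λ₀ + Δλ = 3.0644 + 3.6760 = 6.7404 pm

Final frequency:
f' = c/λ' = 299792458/6.7403749e-12 = 4.4477119e+19 Hz

Frequency shift (decrease):
Δf = f₀ - f' = 9.783e+19 - 4.4477119e+19 = 5.335e+19 Hz

(Intermediate values are shown rounded; full precision is carried through to the final answer.)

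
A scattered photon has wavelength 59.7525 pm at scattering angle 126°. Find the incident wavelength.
55.9000 pm

From λ' = λ + Δλ, we have λ = λ' - Δλ

First calculate the Compton shift:
Δλ = λ_C(1 - cos θ)
Δλ = 2.4263 × (1 - cos(126°))
Δλ = 2.4263 × 1.5878
Δλ = 3.8525 pm

Initial wavelength:
λ = λ' - Δλ
λ = 59.7525 - 3.8525
λ = 55.9000 pm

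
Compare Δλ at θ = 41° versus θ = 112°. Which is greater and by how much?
112° produces the larger shift by a factor of 5.604

Calculate both shifts using Δλ = λ_C(1 - cos θ):

For θ₁ = 41°:
Δλ₁ = 2.4263 × (1 - cos(41°))
Δλ₁ = 2.4263 × 0.2453
Δλ₁ = 0.5952 pm

For θ₂ = 112°:
Δλ₂ = 2.4263 × (1 - cos(112°))
Δλ₂ = 2.4263 × 1.3746
Δλ₂ = 3.3352 pm

The 112° angle produces the larger shift.
Ratio: 3.3352/0.5952 = 5.604

(Intermediate values are shown rounded; full precision is carried through to the final answer.)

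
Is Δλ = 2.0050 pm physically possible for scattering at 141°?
No, inconsistent

Calculate the expected shift for θ = 141°:

Δλ_expected = λ_C(1 - cos(141°))
Δλ_expected = 2.4263 × (1 - cos(141°))
Δλ_expected = 2.4263 × 1.7771
Δλ_expected = 4.3119 pm

Given shift: 2.0050 pm
Expected shift: 4.3119 pm
Difference: 2.3069 pm

The values do not match. The given shift corresponds to θ ≈ 80.0°, not 141°.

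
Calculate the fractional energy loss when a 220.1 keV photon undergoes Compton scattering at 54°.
0.1508 (or 15.08%)

Calculate initial and final photon energies:

Initial: E₀ = 220.1 keV → λ₀ = 5.6331 pm
Compton shift: Δλ = 1.0002 pm
Final wavelength: λ' = 6.6332 pm
Final energy: E' = 186.9133 keV

Fractional energy loss:
(E₀ - E')/E₀ = (220.1000 - 186.9133)/220.1000
= 33.1867/220.1000
= 0.1508
= 15.08%

(Intermediate values are shown rounded; full precision is carried through to the final answer.)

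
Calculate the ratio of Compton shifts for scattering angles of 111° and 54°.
111° produces the larger shift by a factor of 3.295

Calculate both shifts using Δλ = λ_C(1 - cos θ):

For θ₁ = 54°:
Δλ₁ = 2.4263 × (1 - cos(54°))
Δλ₁ = 2.4263 × 0.4122
Δλ₁ = 1.0002 pm

For θ₂ = 111°:
Δλ₂ = 2.4263 × (1 - cos(111°))
Δλ₂ = 2.4263 × 1.3584
Δλ₂ = 3.2958 pm

The 111° angle produces the larger shift.
Ratio: 3.2958/1.0002 = 3.295

(Intermediate values are shown rounded; full precision is carried through to the final answer.)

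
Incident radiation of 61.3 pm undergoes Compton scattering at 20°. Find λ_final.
61.4463 pm

Using the Compton scattering formula:
λ' = λ + Δλ = λ + λ_C(1 - cos θ)

Given:
- Initial wavelength λ = 61.3 pm
- Scattering angle θ = 20°
- Compton wavelength λ_C ≈ 2.4263 pm

Calculate the shift:
Δλ = 2.4263 × (1 - cos(20°))
Δλ = 2.4263 × 0.0603
Δλ = 0.1463 pm

Final wavelength:
λ' = 61.3 + 0.1463 = 61.4463 pm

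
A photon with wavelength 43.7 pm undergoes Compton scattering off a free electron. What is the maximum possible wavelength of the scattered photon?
48.5526 pm (at θ = 180°)

The Compton shift is Δλ = λ_C(1 − cos θ).

Since cos θ ranges from −1 to 1, the factor (1 − cos θ) ranges from 0 to 2; the maximum shift occurs at θ = 180° (backscattering):
Δλ_max = 2λ_C = 2 × 2.4263 pm = 4.8526 pm

Maximum scattered wavelength:
λ'_max = λ₀ + Δλ_max = 43.7 + 4.8526 = 48.5526 pm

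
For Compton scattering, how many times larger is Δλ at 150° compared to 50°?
150° produces the larger shift by a factor of 5.224

Calculate both shifts using Δλ = λ_C(1 - cos θ):

For θ₁ = 50°:
Δλ₁ = 2.4263 × (1 - cos(50°))
Δλ₁ = 2.4263 × 0.3572
Δλ₁ = 0.8667 pm

For θ₂ = 150°:
Δλ₂ = 2.4263 × (1 - cos(150°))
Δλ₂ = 2.4263 × 1.8660
Δλ₂ = 4.5276 pm

The 150° angle produces the larger shift.
Ratio: 4.5276/0.8667 = 5.224

(Intermediate values are shown rounded; full precision is carried through to the final answer.)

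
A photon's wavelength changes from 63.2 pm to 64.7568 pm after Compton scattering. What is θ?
69.00°

First find the wavelength shift:
Δλ = λ' - λ = 64.7568 - 63.2 = 1.5568 pm

Using Δλ = λ_C(1 - cos θ), with λ_C = h/(m_e·c) ≈ 2.42631024 pm:
cos θ = 1 - Δλ/λ_C
cos θ = 1 - 1.5568/2.42631024
cos θ = 0.358367

θ = arccos(0.358367)
θ = 69.00°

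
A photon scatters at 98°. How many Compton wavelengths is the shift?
1.1392 λ_C

The Compton shift formula is:
Δλ = λ_C(1 - cos θ)

Dividing both sides by λ_C:
Δλ/λ_C = 1 - cos θ

For θ = 98°:
Δλ/λ_C = 1 - cos(98°)
Δλ/λ_C = 1 - -0.1392
Δλ/λ_C = 1.1392

This means the shift is 1.1392 × λ_C = 2.7640 pm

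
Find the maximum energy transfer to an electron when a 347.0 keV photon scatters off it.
199.8491 keV

Maximum energy transfer occurs at θ = 180° (backscattering).

Initial photon: E₀ = 347.0 keV → λ₀ = 3.5730 pm

Maximum Compton shift (at 180°):
Δλ_max = 2λ_C = 2 × 2.4263 = 4.8526 pm

Final wavelength:
λ' = 3.5730 + 4.8526 = 8.4257 pm

Minimum photon energy (maximum energy to electron):
E'_min = hc/λ' = 147.1509 keV

Maximum electron kinetic energy:
K_max = E₀ - E'_min = 347.0000 - 147.1509 = 199.8491 keV

(Intermediate values are shown rounded; full precision is carried through to the final answer.)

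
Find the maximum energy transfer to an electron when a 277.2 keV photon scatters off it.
144.2461 keV

Maximum energy transfer occurs at θ = 180° (backscattering).

Initial photon: E₀ = 277.2 keV → λ₀ = 4.4727 pm

Maximum Compton shift (at 180°):
Δλ_max = 2λ_C = 2 × 2.4263 = 4.8526 pm

Final wavelength:
λ' = 4.4727 + 4.8526 = 9.3254 pm

Minimum photon energy (maximum energy to electron):
E'_min = hc/λ' = 132.9539 keV

Maximum electron kinetic energy:
K_max = E₀ - E'_min = 277.2000 - 132.9539 = 144.2461 keV

(Intermediate values are shown rounded; full precision is carried through to the final answer.)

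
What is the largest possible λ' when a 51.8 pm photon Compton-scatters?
56.6526 pm (at θ = 180°)

The Compton shift is Δλ = λ_C(1 − cos θ).

Since cos θ ranges from −1 to 1, the factor (1 − cos θ) ranges from 0 to 2; the maximum shift occurs at θ = 180° (backscattering):
Δλ_max = 2λ_C = 2 × 2.4263 pm = 4.8526 pm

Maximum scattered wavelength:
λ'_max = λ₀ + Δλ_max = 51.8 + 4.8526 = 56.6526 pm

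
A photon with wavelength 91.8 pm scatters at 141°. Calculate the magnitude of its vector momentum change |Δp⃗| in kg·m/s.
1.3303e-23 kg·m/s

Photon momentum magnitude is p = h/λ.

Initial momentum:
p₀ = h/λ = 6.6261e-34/9.1800e-11 = 7.2179e-24 kg·m/s

After scattering:
λ' = λ + Δλ = 91.8 + 4.3119 = 96.1119 pm
p' = h/λ' = 6.6261e-34/9.6112e-11 = 6.8941e-24 kg·m/s

Momentum is a vector; the scattered photon's direction makes angle θ = 141° with the incident direction. The magnitude of the vector change Δp⃗ = p⃗₀ − p⃗' is found from the law of cosines:
|Δp⃗|² = p₀² + p'² − 2p₀p'cos θ
|Δp⃗|² = (7.2179e-24)² + (6.8941e-24)² − 2·7.2179e-24·6.8941e-24·cos(141°)
|Δp⃗| = 1.3303e-23 kg·m/s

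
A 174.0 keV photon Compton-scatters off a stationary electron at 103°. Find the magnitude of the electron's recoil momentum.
1.2529e-22 kg·m/s

The electron is initially at rest, so by conservation of momentum:
p⃗_e = p⃗₀ − p⃗'  (incident photon momentum minus scattered photon momentum)

Photon momentum magnitudes (p = h/λ = E/c):
λ₀ = hc/E₀ = 7.1255 pm → p₀ = h/λ₀ = 9.2991e-23 kg·m/s
Δλ = λ_C(1 − cos 103°) = 2.9721 pm
λ' = 10.0976 pm → p' = h/λ' = 6.5620e-23 kg·m/s

The scattered photon makes angle θ = 103° with the incident direction, so by the law of cosines:
|p⃗_e|² = p₀² + p'² − 2p₀p'cos θ
|p⃗_e|² = (9.2991e-23)² + (6.5620e-23)² − 2·9.2991e-23·6.5620e-23·cos(103°)
|p⃗_e| = 1.2529e-22 kg·m/s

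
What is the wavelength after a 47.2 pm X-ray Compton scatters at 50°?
48.0667 pm

Using the Compton scattering formula:
λ' = λ + Δλ = λ + λ_C(1 - cos θ)

Given:
- Initial wavelength λ = 47.2 pm
- Scattering angle θ = 50°
- Compton wavelength λ_C ≈ 2.4263 pm

Calculate the shift:
Δλ = 2.4263 × (1 - cos(50°))
Δλ = 2.4263 × 0.3572
Δλ = 0.8667 pm

Final wavelength:
λ' = 47.2 + 0.8667 = 48.0667 pm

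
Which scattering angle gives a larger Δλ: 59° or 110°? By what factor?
110° produces the larger shift by a factor of 2.767

Calculate both shifts using Δλ = λ_C(1 - cos θ):

For θ₁ = 59°:
Δλ₁ = 2.4263 × (1 - cos(59°))
Δλ₁ = 2.4263 × 0.4850
Δλ₁ = 1.1767 pm

For θ₂ = 110°:
Δλ₂ = 2.4263 × (1 - cos(110°))
Δλ₂ = 2.4263 × 1.3420
Δλ₂ = 3.2562 pm

The 110° angle produces the larger shift.
Ratio: 3.2562/1.1767 = 2.767

(Intermediate values are shown rounded; full precision is carried through to the final answer.)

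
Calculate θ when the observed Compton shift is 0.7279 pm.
45.57°

From the Compton formula Δλ = λ_C(1 - cos θ), we can solve for θ:

cos θ = 1 - Δλ/λ_C

Given:
- Δλ = 0.7279 pm
- λ_C = h/(m_e·c) ≈ 2.42631024 pm

cos θ = 1 - 0.7279/2.42631024
cos θ = 1 - 0.300003
cos θ = 0.699997

θ = arccos(0.699997)
θ = 45.57°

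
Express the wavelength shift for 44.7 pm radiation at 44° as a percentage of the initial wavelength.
1.5234%

Calculate the Compton shift:
Δλ = λ_C(1 - cos(44°))
Δλ = 2.4263 × (1 - cos(44°))
Δλ = 2.4263 × 0.2807
Δλ = 0.6810 pm

Percentage change:
(Δλ/λ₀) × 100 = (0.6810/44.7) × 100
= 1.5234%

(Intermediate values are shown rounded; full precision is carried through to the final answer.)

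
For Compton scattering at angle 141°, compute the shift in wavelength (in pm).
4.3119 pm

Using the Compton scattering formula:
Δλ = λ_C(1 - cos θ)

where λ_C = h/(m_e·c) ≈ 2.4263 pm is the Compton wavelength of an electron.

For θ = 141°:
cos(141°) = -0.7771
1 - cos(141°) = 1.7771

Δλ = 2.4263 × 1.7771
Δλ = 4.3119 pm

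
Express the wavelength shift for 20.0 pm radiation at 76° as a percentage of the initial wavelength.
9.1967%

Calculate the Compton shift:
Δλ = λ_C(1 - cos(76°))
Δλ = 2.4263 × (1 - cos(76°))
Δλ = 2.4263 × 0.7581
Δλ = 1.8393 pm

Percentage change:
(Δλ/λ₀) × 100 = (1.8393/20.0) × 100
= 9.1967%

(Intermediate values are shown rounded; full precision is carried through to the final answer.)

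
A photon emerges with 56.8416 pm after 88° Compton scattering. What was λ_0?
54.5000 pm

From λ' = λ + Δλ, we have λ = λ' - Δλ

First calculate the Compton shift:
Δλ = λ_C(1 - cos θ)
Δλ = 2.4263 × (1 - cos(88°))
Δλ = 2.4263 × 0.9651
Δλ = 2.3416 pm

Initial wavelength:
λ = λ' - Δλ
λ = 56.8416 - 2.3416
λ = 54.5000 pm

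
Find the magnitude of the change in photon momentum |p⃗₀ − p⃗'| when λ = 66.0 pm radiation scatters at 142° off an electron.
1.8401e-23 kg·m/s

Photon momentum magnitude is p = h/λ.

Initial momentum:
p₀ = h/λ = 6.6261e-34/6.6000e-11 = 1.0040e-23 kg·m/s

After scattering:
λ' = λ + Δλ = 66.0 + 4.3383 = 70.3383 pm
p' = h/λ' = 6.6261e-34/7.0338e-11 = 9.4203e-24 kg·m/s

Momentum is a vector; the scattered photon's direction makes angle θ = 142° with the incident direction. The magnitude of the vector change Δp⃗ = p⃗₀ − p⃗' is found from the law of cosines:
|Δp⃗|² = p₀² + p'² − 2p₀p'cos θ
|Δp⃗|² = (1.0040e-23)² + (9.4203e-24)² − 2·1.0040e-23·9.4203e-24·cos(142°)
|Δp⃗| = 1.8401e-23 kg·m/s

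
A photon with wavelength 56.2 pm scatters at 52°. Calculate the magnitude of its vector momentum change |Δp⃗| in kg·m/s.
1.0254e-23 kg·m/s

Photon momentum magnitude is p = h/λ.

Initial momentum:
p₀ = h/λ = 6.6261e-34/5.6200e-11 = 1.1790e-23 kg·m/s

After scattering:
λ' = λ + Δλ = 56.2 + 0.9325 = 57.1325 pm
p' = h/λ' = 6.6261e-34/5.7133e-11 = 1.1598e-23 kg·m/s

Momentum is a vector; the scattered photon's direction makes angle θ = 52° with the incident direction. The magnitude of the vector change Δp⃗ = p⃗₀ − p⃗' is found from the law of cosines:
|Δp⃗|² = p₀² + p'² − 2p₀p'cos θ
|Δp⃗|² = (1.1790e-23)² + (1.1598e-23)² − 2·1.1790e-23·1.1598e-23·cos(52°)
|Δp⃗| = 1.0254e-23 kg·m/s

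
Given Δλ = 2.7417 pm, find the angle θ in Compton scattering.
97.47°

From the Compton formula Δλ = λ_C(1 - cos θ), we can solve for θ:

cos θ = 1 - Δλ/λ_C

Given:
- Δλ = 2.7417 pm
- λ_C = h/(m_e·c) ≈ 2.42631024 pm

cos θ = 1 - 2.7417/2.42631024
cos θ = 1 - 1.129987
cos θ = -0.129987

θ = arccos(-0.129987)
θ = 97.47°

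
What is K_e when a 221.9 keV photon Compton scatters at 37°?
17.8431 keV

By energy conservation: K_e = E_initial - E_final

First find the scattered photon energy:
Initial wavelength: λ = hc/E = 5.5874 pm
Compton shift: Δλ = λ_C(1 - cos(37°)) = 0.4886 pm
Final wavelength: λ' = 5.5874 + 0.4886 = 6.0760 pm
Final photon energy: E' = hc/λ' = 204.0569 keV

Electron kinetic energy:
K_e = E - E' = 221.9000 - 204.0569 = 17.8431 keV

(Intermediate values are shown rounded; full precision is carried through to the final answer.)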